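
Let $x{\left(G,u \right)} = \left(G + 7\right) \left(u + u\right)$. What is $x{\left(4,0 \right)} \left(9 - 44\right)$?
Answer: $0$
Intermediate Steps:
$x{\left(G,u \right)} = 2 u \left(7 + G\right)$ ($x{\left(G,u \right)} = \left(7 + G\right) 2 u = 2 u \left(7 + G\right)$)
$x{\left(4,0 \right)} \left(9 - 44\right) = 2 \cdot 0 \left(7 + 4\right) \left(9 - 44\right) = 2 \cdot 0 \cdot 11 \left(9 + \left(-52 + 8\right)\right) = 0 \left(9 - 44\right) = 0 \left(-35\right) = 0$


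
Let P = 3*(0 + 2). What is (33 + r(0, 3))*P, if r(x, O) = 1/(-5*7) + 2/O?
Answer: 7064/35 ≈ 201.83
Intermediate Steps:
P = 6 (P = 3*2 = 6)
r(x, O) = -1/35 + 2/O (r(x, O) = -⅕*⅐ + 2/O = -1/35 + 2/O)
(33 + r(0, 3))*P = (33 + (1/35)*(70 - 1*3)/3)*6 = (33 + (1/35)*(⅓)*(70 - 3))*6 = (33 + (1/35)*(⅓)*67)*6 = (33 + 67/105)*6 = (3532/105)*6 = 7064/35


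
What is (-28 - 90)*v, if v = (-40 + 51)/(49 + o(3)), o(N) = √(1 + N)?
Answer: -1298/51 ≈ -25.451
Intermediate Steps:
v = 11/51 (v = (-40 + 51)/(49 + √(1 + 3)) = 11/(49 + √4) = 11/(49 + 2) = 11/51 ≈ 0.21569)
(-28 - 90)*v = (-28 - 90)*(11/51) = -118*11/51 = -1298/51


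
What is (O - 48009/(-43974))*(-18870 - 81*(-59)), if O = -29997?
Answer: 295025295433/698 ≈ 4.2267e+8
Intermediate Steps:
(O - 48009/(-43974))*(-18870 - 81*(-59)) = (-29997 - 48009/(-43974))*(-18870 - 81*(-59)) = (-29997 - 48009*(-1/43974))*(-18870 + 4779) = (-29997 + 16003/14658)*(-14091) = -439680023/14658*(-14091) = 295025295433/698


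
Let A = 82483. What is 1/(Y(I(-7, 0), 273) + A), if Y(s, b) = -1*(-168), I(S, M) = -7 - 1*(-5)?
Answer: 1/82651 ≈ 1.2099e-5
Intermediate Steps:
I(S, M) = -2 (I(S, M) = -7 + 5 = -2)
Y(s, b) = 168
1/(Y(I(-7, 0), 273) + A) = 1/(168 + 82483) = 1/82651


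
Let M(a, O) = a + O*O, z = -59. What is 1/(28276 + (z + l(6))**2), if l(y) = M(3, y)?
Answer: 1/28676 ≈ 3.4872e-5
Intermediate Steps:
M(a, O) = a + O**2
l(y) = 3 + y**2
1/(28276 + (z + l(6))**2) = 1/(28276 + (-59 + (3 + 6**2))**2) = 1/(28276 + (-59 + (3 + 36))**2) = 1/(28276 + (-59 + 39)**2) = 1/(28276 + (-20)**2) = 1/(28276 + 400) = 1/28676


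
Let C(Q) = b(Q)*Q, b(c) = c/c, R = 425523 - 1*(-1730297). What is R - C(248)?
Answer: 2155572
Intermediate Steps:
R = 2155820 (R = 425523 + 1730297 = 2155820)
b(c) = 1
C(Q) = Q (C(Q) = 1*Q = Q)
R - C(248) = 2155820 - 1*248 = 2155820 - 248 = 2155572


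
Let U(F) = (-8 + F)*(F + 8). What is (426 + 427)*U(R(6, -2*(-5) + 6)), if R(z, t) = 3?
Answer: -46915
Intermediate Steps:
U(F) = (-8 + F)*(8 + F)
(426 + 427)*U(R(6, -2*(-5) + 6)) = (426 + 427)*(-64 + 3²) = 853*(-64 + 9) = 853*(-55) = -46915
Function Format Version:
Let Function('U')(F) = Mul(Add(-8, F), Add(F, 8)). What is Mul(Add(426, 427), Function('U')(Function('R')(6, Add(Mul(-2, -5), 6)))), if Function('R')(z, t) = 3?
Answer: -46915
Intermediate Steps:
Function('U')(F) = Mul(Add(-8, F), Add(8, F))
Mul(Add(426, 427), Function('U')(Function('R')(6, Add(Mul(-2, -5), 6)))) = Mul(Add(426, 427), Add(-64, Pow(3, 2))) = Mul(853, Add(-64, 9)) = Mul(853, -55) = -46915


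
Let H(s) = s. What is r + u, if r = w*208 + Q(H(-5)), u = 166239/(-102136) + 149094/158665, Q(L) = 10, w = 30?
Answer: 101272654303849/16205408440 ≈ 6249.3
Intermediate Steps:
u = -11148446151/16205408440 (u = 166239*(-1/102136) + 149094*(1/158665) = -166239/102136 + 149094/158665 = -11148446151/16205408440 ≈ -0.68795)
r = 6250 (r = 30*208 + 10 = 6240 + 10 = 6250)
r + u = 6250 - 11148446151/16205408440 = 101272654303849/16205408440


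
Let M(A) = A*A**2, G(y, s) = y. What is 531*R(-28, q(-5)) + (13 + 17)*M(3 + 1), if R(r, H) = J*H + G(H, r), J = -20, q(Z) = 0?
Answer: 1920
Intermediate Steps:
M(A) = A**3
R(r, H) = -19*H (R(r, H) = -20*H + H = -19*H)
531*R(-28, q(-5)) + (13 + 17)*M(3 + 1) = 531*(-19*0) + (13 + 17)*(3 + 1)**3 = 531*0 + 30*4**3 = 0 + 30*64 = 0 + 1920 = 1920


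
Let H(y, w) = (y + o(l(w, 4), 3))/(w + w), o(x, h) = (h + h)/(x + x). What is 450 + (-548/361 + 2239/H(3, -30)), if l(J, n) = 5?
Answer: -39928244/1083 ≈ -36868.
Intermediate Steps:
o(x, h) = h/x (o(x, h) = (2*h)/((2*x)) = (2*h)*(1/(2*x)) = h/x)
H(y, w) = (⅗ + y)/(2*w) (H(y, w) = (y + 3/5)/(w + w) = (y + 3*(⅕))/((2*w)) = (y + ⅗)*(1/(2*w)) = (⅗ + y)*(1/(2*w)) = (⅗ + y)/(2*w))
450 + (-548/361 + 2239/H(3, -30)) = 450 + (-548/361 + 2239/(((⅒)*(3 + 5*3)/(-30)))) = 450 + (-548*1/361 + 2239/(((⅒)*(-1/30)*(3 + 15)))) = 450 + (-548/361 + 2239/(((⅒)*(-1/30)*18))) = 450 + (-548/361 + 2239/(-3/50)) = 450 + (-548/361 + 2239*(-50/3)) = 450 + (-548/361 - 111950/3) = 450 - 40415594/1083 = -39928244/1083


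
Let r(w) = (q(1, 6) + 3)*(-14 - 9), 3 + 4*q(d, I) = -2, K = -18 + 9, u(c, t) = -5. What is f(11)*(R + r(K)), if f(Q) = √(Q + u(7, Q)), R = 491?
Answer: 1803*√6/4 ≈ 1104.1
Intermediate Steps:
K = -9
q(d, I) = -5/4 (q(d, I) = -¾ + (¼)*(-2) = -¾ - ½ = -5/4)
f(Q) = √(-5 + Q) (f(Q) = √(Q - 5) = √(-5 + Q))
r(w) = -161/4 (r(w) = (-5/4 + 3)*(-14 - 9) = (7/4)*(-23) = -161/4)
f(11)*(R + r(K)) = √(-5 + 11)*(491 - 161/4) = √6*(1803/4) = 1803*√6/4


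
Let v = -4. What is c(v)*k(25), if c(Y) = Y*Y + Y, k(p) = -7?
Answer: -84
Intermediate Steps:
c(Y) = Y + Y² (c(Y) = Y² + Y = Y + Y²)
c(v)*k(25) = -4*(1 - 4)*(-7) = -4*(-3)*(-7) = 12*(-7) = -84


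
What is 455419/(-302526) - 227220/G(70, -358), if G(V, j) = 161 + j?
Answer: 68650240177/59597622 ≈ 1151.9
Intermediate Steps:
455419/(-302526) - 227220/G(70, -358) = 455419/(-302526) - 227220/(161 - 358) = 455419*(-1/302526) - 227220/(-197) = -455419/302526 - 227220*(-1/197) = -455419/302526 + 227220/197 = 68650240177/59597622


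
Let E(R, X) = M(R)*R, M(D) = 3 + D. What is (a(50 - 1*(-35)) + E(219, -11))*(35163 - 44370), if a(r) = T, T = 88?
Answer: -448436142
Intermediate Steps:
a(r) = 88
E(R, X) = R*(3 + R) (E(R, X) = (3 + R)*R = R*(3 + R))
(a(50 - 1*(-35)) + E(219, -11))*(35163 - 44370) = (88 + 219*(3 + 219))*(35163 - 44370) = (88 + 219*222)*(-9207) = (88 + 48618)*(-9207) = 48706*(-9207) = -448436142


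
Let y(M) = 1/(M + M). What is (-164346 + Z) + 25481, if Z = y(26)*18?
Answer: -3610481/26 ≈ -1.3886e+5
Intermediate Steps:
y(M) = 1/(2*M)
Z = 9/26 (Z = ((½)/26)*18 = ((½)*(1/26))*18 = (1/52)*18 = 9/26 ≈ 0.34615)
(-164346 + Z) + 25481 = (-164346 + 9/26) + 25481 = -4272987/26 + 25481 = -3610481/26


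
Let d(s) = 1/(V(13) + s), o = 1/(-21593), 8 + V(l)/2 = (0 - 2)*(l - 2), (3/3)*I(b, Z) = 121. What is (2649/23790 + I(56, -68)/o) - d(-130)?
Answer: -39366347694/15067 ≈ -2.6128e+6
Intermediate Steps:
I(b, Z) = 121
V(l) = -8 - 4*l (V(l) = -16 + 2*((0 - 2)*(l - 2)) = -16 + 2*(-2*(-2 + l)) = -16 + 2*(4 - 2*l) = -16 + (8 - 4*l) = -8 - 4*l)
o = -1/21593 ≈ -4.6311e-5
d(s) = 1/(-60 + s) (d(s) = 1/((-8 - 4*13) + s) = 1/((-8 - 52) + s) = 1/(-60 + s))
(2649/23790 + I(56, -68)/o) - d(-130) = (2649/23790 + 121/(-1/21593)) - 1/(-60 - 130) = (2649*(1/23790) + 121*(-21593)) - 1/(-190) = (883/7930 - 2612753) - 1*(-1/190) = -20719130407/7930 + 1/190 = -39366347694/15067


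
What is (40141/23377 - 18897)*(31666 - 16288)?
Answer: -6792693700584/23377 ≈ -2.9057e+8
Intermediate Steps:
(40141/23377 - 18897)*(31666 - 16288) = (40141*(1/23377) - 18897)*15378 = (40141/23377 - 18897)*15378 = -441715028/23377*15378 = -6792693700584/23377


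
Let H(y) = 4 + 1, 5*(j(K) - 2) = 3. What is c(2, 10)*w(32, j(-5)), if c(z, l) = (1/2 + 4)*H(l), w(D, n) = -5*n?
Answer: -585/2 ≈ -292.50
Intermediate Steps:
j(K) = 13/5 (j(K) = 2 + (⅕)*3 = 2 + ⅗ = 13/5)
H(y) = 5
c(z, l) = 45/2 (c(z, l) = (1/2 + 4)*5 = (½ + 4)*5 = (9/2)*5 = 45/2)
c(2, 10)*w(32, j(-5)) = 45*(-5*13/5)/2 = (45/2)*(-13) = -585/2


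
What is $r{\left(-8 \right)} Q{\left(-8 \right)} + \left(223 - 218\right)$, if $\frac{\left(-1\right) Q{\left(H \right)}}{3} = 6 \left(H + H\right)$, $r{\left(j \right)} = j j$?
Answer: $18437$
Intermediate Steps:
$r{\left(j \right)} = j^{2}$
$Q{\left(H \right)} = - 36 H$ ($Q{\left(H \right)} = - 3 \cdot 6 \left(H + H\right) = - 3 \cdot 6 \cdot 2 H = - 3 \cdot 12 H = - 36 H$)
$r{\left(-8 \right)} Q{\left(-8 \right)} + \left(223 - 218\right) = \left(-8\right)^{2} \left(\left(-36\right) \left(-8\right)\right) + \left(223 - 218\right) = 64 \cdot 288 + \left(223 - 218\right) = 18432 + 5 = 18437$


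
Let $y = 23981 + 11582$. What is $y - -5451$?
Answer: $41014$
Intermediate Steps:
$y = 35563$
$y - -5451 = 35563 - -5451 = 35563 + 5451 = 41014$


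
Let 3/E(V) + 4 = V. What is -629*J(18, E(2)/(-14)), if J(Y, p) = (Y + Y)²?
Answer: -815184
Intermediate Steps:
E(V) = 3/(-4 + V)
J(Y, p) = 4*Y² (J(Y, p) = (2*Y)² = 4*Y²)
-629*J(18, E(2)/(-14)) = -2516*18² = -2516*324 = -629*1296 = -815184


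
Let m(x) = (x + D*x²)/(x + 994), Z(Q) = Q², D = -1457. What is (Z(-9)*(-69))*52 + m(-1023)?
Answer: 1516365564/29 ≈ 5.2288e+7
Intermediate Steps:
m(x) = (x - 1457*x²)/(994 + x) (m(x) = (x - 1457*x²)/(x + 994) = (x - 1457*x²)/(994 + x))
(Z(-9)*(-69))*52 + m(-1023) = ((-9)²*(-69))*52 - 1023*(1 - 1457*(-1023))/(994 - 1023) = (81*(-69))*52 - 1023*(1 + 1490511)/(-29) = -5589*52 - 1023*(-1/29)*1490512 = -290628 + 1524793776/29 = 1516365564/29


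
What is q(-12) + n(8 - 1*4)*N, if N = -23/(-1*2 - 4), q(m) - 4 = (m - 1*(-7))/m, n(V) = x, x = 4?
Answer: 79/4 ≈ 19.750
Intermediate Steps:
n(V) = 4
q(m) = 4 + (7 + m)/m (q(m) = 4 + (m - 1*(-7))/m = 4 + (m + 7)/m = 4 + (7 + m)/m)
N = 23/6 (N = -23/(-2 - 4) = -23/(-6) = -23*(-1/6) = 23/6 ≈ 3.8333)
q(-12) + n(8 - 1*4)*N = (5 + 7/(-12)) + 4*(23/6) = (5 + 7*(-1/12)) + 46/3 = (5 - 7/12) + 46/3 = 53/12 + 46/3 = 79/4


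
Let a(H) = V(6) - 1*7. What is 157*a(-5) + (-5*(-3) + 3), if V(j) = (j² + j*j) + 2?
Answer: 10537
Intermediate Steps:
V(j) = 2 + 2*j² (V(j) = (j² + j²) + 2 = 2*j² + 2 = 2 + 2*j²)
a(H) = 67 (a(H) = (2 + 2*6²) - 1*7 = (2 + 2*36) - 7 = (2 + 72) - 7 = 74 - 7 = 67)
157*a(-5) + (-5*(-3) + 3) = 157*67 + (-5*(-3) + 3) = 10519 + (15 + 3) = 10519 + 18 = 10537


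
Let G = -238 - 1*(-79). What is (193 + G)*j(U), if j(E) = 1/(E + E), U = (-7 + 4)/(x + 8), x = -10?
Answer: 34/3 ≈ 11.333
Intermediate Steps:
U = 3/2 (U = (-7 + 4)/(-10 + 8) = -3/(-2) = -3*(-½) = 3/2 ≈ 1.5000)
G = -159 (G = -238 + 79 = -159)
j(E) = 1/(2*E)
(193 + G)*j(U) = (193 - 159)*(1/(2*(3/2))) = 34*((½)*(⅔)) = 34*(⅓) = 34/3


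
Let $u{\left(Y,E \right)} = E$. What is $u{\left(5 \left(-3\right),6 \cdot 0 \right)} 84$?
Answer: $0$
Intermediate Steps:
$u{\left(5 \left(-3\right),6 \cdot 0 \right)} 84 = 6 \cdot 0 \cdot 84 = 0 \cdot 84 = 0$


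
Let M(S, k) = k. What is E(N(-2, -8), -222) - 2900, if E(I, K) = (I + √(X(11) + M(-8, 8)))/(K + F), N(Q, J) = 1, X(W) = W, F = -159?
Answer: -1104901/381 - √19/381 ≈ -2900.0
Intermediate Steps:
E(I, K) = (I + √19)/(-159 + K) (E(I, K) = (I + √(11 + 8))/(K - 159) = (I + √19)/(-159 + K))
E(N(-2, -8), -222) - 2900 = (1 + √19)/(-159 - 222) - 2900 = (1 + √19)/(-381) - 2900 = -(1 + √19)/381 - 2900 = (-1/381 - √19/381) - 2900 = -1104901/381 - √19/381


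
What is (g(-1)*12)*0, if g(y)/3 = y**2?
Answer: 0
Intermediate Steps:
g(y) = 3*y**2
(g(-1)*12)*0 = ((3*(-1)**2)*12)*0 = ((3*1)*12)*0 = (3*12)*0 = 36*0 = 0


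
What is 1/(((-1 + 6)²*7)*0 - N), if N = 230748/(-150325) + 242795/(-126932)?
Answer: 2725864700/9398209073 ≈ 0.29004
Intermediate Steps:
N = -9398209073/2725864700 (N = 230748*(-1/150325) + 242795*(-1/126932) = -32964/21475 - 242795/126932 = -9398209073/2725864700 ≈ -3.4478)
1/(((-1 + 6)²*7)*0 - N) = 1/(((-1 + 6)²*7)*0 - 1*(-9398209073/2725864700)) = 1/((5²*7)*0 + 9398209073/2725864700) = 1/((25*7)*0 + 9398209073/2725864700) = 1/(175*0 + 9398209073/2725864700) = 1/(0 + 9398209073/2725864700) = 1/(9398209073/2725864700) = 2725864700/9398209073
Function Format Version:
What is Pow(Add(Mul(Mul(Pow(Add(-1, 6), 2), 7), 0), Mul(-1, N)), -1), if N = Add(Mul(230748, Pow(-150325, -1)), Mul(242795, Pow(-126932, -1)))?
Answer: Rational(2725864700, 9398209073) ≈ 0.29004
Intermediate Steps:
N = Rational(-9398209073, 2725864700) (N = Add(Mul(230748, Rational(-1, 150325)), Mul(242795, Rational(-1, 126932))) = Add(Rational(-32964, 21475), Rational(-242795, 126932)) = Rational(-9398209073, 2725864700) ≈ -3.4478)
Pow(Add(Mul(Mul(Pow(Add(-1, 6), 2), 7), 0), Mul(-1, N)), -1) = Pow(Add(Mul(Mul(Pow(Add(-1, 6), 2), 7), 0), Mul(-1, Rational(-9398209073, 2725864700))), -1) = Pow(Add(Mul(Mul(Pow(5, 2), 7), 0), Rational(9398209073, 2725864700)), -1) = Pow(Add(Mul(Mul(25, 7), 0), Rational(9398209073, 2725864700)), -1) = Pow(Add(Mul(175, 0), Rational(9398209073, 2725864700)), -1) = Pow(Add(0, Rational(9398209073, 2725864700)), -1) = Pow(Rational(9398209073, 2725864700), -1) = Rational(2725864700, 9398209073)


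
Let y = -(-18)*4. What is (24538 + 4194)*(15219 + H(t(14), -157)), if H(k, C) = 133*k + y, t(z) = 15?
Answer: 496661352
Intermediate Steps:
y = 72 (y = -6*(-12) = 72)
H(k, C) = 72 + 133*k (H(k, C) = 133*k + 72 = 72 + 133*k)
(24538 + 4194)*(15219 + H(t(14), -157)) = (24538 + 4194)*(15219 + (72 + 133*15)) = 28732*(15219 + (72 + 1995)) = 28732*(15219 + 2067) = 28732*17286 = 496661352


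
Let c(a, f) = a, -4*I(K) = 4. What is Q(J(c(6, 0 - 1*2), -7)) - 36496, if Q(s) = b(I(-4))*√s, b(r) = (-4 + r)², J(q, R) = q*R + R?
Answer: -36496 + 175*I ≈ -36496.0 + 175.0*I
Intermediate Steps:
I(K) = -1 (I(K) = -¼*4 = -1)
J(q, R) = R + R*q (J(q, R) = R*q + R = R + R*q)
Q(s) = 25*√s (Q(s) = (-4 - 1)²*√s = (-5)²*√s = 25*√s)
Q(J(c(6, 0 - 1*2), -7)) - 36496 = 25*√(-7*(1 + 6)) - 36496 = 25*√(-7*7) - 36496 = 25*√(-49) - 36496 = 25*(7*I) - 36496 = 175*I - 36496 = -36496 + 175*I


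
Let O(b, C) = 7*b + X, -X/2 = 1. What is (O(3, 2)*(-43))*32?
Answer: -26144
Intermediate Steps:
X = -2 (X = -2*1 = -2)
O(b, C) = -2 + 7*b (O(b, C) = 7*b - 2 = -2 + 7*b)
(O(3, 2)*(-43))*32 = ((-2 + 7*3)*(-43))*32 = ((-2 + 21)*(-43))*32 = (19*(-43))*32 = -817*32 = -26144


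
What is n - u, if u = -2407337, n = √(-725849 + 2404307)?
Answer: 2407337 + √1678458 ≈ 2.4086e+6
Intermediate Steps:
n = √1678458 ≈ 1295.6
n - u = √1678458 - 1*(-2407337) = √1678458 + 2407337 = 2407337 + √1678458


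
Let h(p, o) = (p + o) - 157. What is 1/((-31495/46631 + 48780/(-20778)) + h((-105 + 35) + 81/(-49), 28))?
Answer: -7912674497/1611623043831 ≈ -0.0049098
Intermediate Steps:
h(p, o) = -157 + o + p (h(p, o) = (o + p) - 157 = -157 + o + p)
1/((-31495/46631 + 48780/(-20778)) + h((-105 + 35) + 81/(-49), 28)) = 1/((-31495/46631 + 48780/(-20778)) + (-157 + 28 + ((-105 + 35) + 81/(-49)))) = 1/((-31495*1/46631 + 48780*(-1/20778)) + (-157 + 28 + (-70 + 81*(-1/49)))) = 1/((-31495/46631 - 8130/3463) + (-157 + 28 + (-70 - 81/49))) = 1/(-488177215/161483153 + (-157 + 28 - 3511/49)) = 1/(-488177215/161483153 - 9832/49) = 1/(-1611623043831/7912674497) = -7912674497/1611623043831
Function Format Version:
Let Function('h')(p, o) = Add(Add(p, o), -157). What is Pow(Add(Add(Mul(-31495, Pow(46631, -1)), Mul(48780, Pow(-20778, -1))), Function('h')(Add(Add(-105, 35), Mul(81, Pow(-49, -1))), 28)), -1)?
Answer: Rational(-7912674497, 1611623043831) ≈ -0.0049098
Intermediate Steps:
Function('h')(p, o) = Add(-157, o, p) (Function('h')(p, o) = Add(Add(o, p), -157) = Add(-157, o, p))
Pow(Add(Add(Mul(-31495, Pow(46631, -1)), Mul(48780, Pow(-20778, -1))), Function('h')(Add(Add(-105, 35), Mul(81, Pow(-49, -1))), 28)), -1) = Pow(Add(Add(Mul(-31495, Pow(46631, -1)), Mul(48780, Pow(-20778, -1))), Add(-157, 28, Add(Add(-105, 35), Mul(81, Pow(-49, -1))))), -1) = Pow(Add(Add(Mul(-31495, Rational(1, 46631)), Mul(48780, Rational(-1, 20778))), Add(-157, 28, Add(-70, Mul(81, Rational(-1, 49))))), -1) = Pow(Add(Add(Rational(-31495, 46631), Rational(-8130, 3463)), Add(-157, 28, Add(-70, Rational(-81, 49)))), -1) = Pow(Add(Rational(-488177215, 161483153), Add(-157, 28, Rational(-3511, 49))), -1) = Pow(Add(Rational(-488177215, 161483153), Rational(-9832, 49)), -1) = Pow(Rational(-1611623043831, 7912674497), -1) = Rational(-7912674497, 1611623043831)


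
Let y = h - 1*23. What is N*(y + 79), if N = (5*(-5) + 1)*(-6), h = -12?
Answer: 6336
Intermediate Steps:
y = -35 (y = -12 - 1*23 = -12 - 23 = -35)
N = 144 (N = (-25 + 1)*(-6) = -24*(-6) = 144)
N*(y + 79) = 144*(-35 + 79) = 144*44 = 6336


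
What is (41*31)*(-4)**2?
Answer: 20336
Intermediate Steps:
(41*31)*(-4)**2 = 1271*16 = 20336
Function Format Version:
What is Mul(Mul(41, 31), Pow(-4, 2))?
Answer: 20336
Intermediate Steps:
Mul(Mul(41, 31), Pow(-4, 2)) = Mul(1271, 16) = 20336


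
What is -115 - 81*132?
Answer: -10807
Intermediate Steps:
-115 - 81*132 = -115 - 10692 = -10807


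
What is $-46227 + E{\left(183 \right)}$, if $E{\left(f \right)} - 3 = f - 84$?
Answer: $-46125$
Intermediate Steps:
$E{\left(f \right)} = -81 + f$ ($E{\left(f \right)} = 3 + \left(f - 84\right) = 3 + \left(-84 + f\right) = -81 + f$)
$-46227 + E{\left(183 \right)} = -46227 + \left(-81 + 183\right) = -46227 + 102 = -46125$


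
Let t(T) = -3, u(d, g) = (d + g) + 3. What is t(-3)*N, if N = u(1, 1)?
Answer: -15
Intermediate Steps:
u(d, g) = 3 + d + g
N = 5 (N = 3 + 1 + 1 = 5)
t(-3)*N = -3*5 = -15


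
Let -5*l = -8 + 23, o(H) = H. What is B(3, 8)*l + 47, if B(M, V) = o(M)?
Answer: 38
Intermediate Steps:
B(M, V) = M
l = -3 (l = -(-8 + 23)/5 = -1/5*15 = -3)
B(3, 8)*l + 47 = 3*(-3) + 47 = -9 + 47 = 38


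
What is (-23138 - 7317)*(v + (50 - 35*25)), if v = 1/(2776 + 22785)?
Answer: 642229679920/25561 ≈ 2.5125e+7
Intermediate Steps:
v = 1/25561 ≈ 3.9122e-5
(-23138 - 7317)*(v + (50 - 35*25)) = (-23138 - 7317)*(1/25561 + (50 - 35*25)) = -30455*(1/25561 + (50 - 875)) = -30455*(1/25561 - 825) = -30455*(-21087824/25561) = 642229679920/25561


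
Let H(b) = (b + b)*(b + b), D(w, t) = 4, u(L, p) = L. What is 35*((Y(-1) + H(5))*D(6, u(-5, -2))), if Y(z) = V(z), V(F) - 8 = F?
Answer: 14980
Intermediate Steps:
V(F) = 8 + F
Y(z) = 8 + z
H(b) = 4*b**2 (H(b) = (2*b)*(2*b) = 4*b**2)
35*((Y(-1) + H(5))*D(6, u(-5, -2))) = 35*(((8 - 1) + 4*5**2)*4) = 35*((7 + 4*25)*4) = 35*((7 + 100)*4) = 35*(107*4) = 35*428 = 14980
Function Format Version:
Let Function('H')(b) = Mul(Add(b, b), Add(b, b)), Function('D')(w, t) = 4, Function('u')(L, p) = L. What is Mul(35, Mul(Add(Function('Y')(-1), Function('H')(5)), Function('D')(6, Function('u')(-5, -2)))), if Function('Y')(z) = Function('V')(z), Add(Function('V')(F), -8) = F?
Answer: 14980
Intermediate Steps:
Function('V')(F) = Add(8, F)
Function('Y')(z) = Add(8, z)
Function('H')(b) = Mul(4, Pow(b, 2)) (Function('H')(b) = Mul(Mul(2, b), Mul(2, b)) = Mul(4, Pow(b, 2)))
Mul(35, Mul(Add(Function('Y')(-1), Function('H')(5)), Function('D')(6, Function('u')(-5, -2)))) = Mul(35, Mul(Add(Add(8, -1), Mul(4, Pow(5, 2))), 4)) = Mul(35, Mul(Add(7, Mul(4, 25)), 4)) = Mul(35, Mul(Add(7, 100), 4)) = Mul(35, Mul(107, 4)) = Mul(35, 428) = 14980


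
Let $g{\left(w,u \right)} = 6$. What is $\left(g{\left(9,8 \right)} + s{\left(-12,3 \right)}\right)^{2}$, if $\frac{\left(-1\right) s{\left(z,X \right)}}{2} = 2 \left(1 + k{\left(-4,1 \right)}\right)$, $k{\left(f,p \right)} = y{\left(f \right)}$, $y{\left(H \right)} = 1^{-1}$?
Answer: $4$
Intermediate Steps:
$y{\left(H \right)} = 1$
$k{\left(f,p \right)} = 1$
$s{\left(z,X \right)} = -8$ ($s{\left(z,X \right)} = - 2 \cdot 2 \left(1 + 1\right) = - 2 \cdot 2 \cdot 2 = \left(-2\right) 4 = -8$)
$\left(g{\left(9,8 \right)} + s{\left(-12,3 \right)}\right)^{2} = \left(6 - 8\right)^{2} = \left(-2\right)^{2} = 4$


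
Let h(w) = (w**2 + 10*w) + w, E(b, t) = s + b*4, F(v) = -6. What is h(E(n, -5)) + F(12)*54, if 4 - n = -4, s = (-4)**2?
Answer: 2508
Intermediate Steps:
s = 16
n = 8 (n = 4 - 1*(-4) = 4 + 4 = 8)
E(b, t) = 16 + 4*b (E(b, t) = 16 + b*4 = 16 + 4*b)
h(w) = w**2 + 11*w
h(E(n, -5)) + F(12)*54 = (16 + 4*8)*(11 + (16 + 4*8)) - 6*54 = (16 + 32)*(11 + (16 + 32)) - 324 = 48*(11 + 48) - 324 = 48*59 - 324 = 2832 - 324 = 2508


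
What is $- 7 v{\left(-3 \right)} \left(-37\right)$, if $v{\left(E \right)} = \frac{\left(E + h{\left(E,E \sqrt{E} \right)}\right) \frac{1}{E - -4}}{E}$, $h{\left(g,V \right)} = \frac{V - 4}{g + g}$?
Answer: $\frac{1813}{9} - \frac{259 i \sqrt{3}}{6} \approx 201.44 - 74.767 i$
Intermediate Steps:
$h{\left(g,V \right)} = \frac{-4 + V}{2 g}$
$v{\left(E \right)} = \frac{E + \frac{-4 + E^{\frac{3}{2}}}{2 E}}{E \left(4 + E\right)}$ ($v{\left(E \right)} = \frac{\left(E + \frac{-4 + E \sqrt{E}}{2 E}\right) \frac{1}{E - -4}}{E} = \frac{\left(E + \frac{-4 + E^{\frac{3}{2}}}{2 E}\right) \frac{1}{E + 4}}{E} = \frac{\left(E + \frac{-4 + E^{\frac{3}{2}}}{2 E}\right) \frac{1}{4 + E}}{E} = \frac{\frac{1}{4 + E} \left(E + \frac{-4 + E^{\frac{3}{2}}}{2 E}\right)}{E} = \frac{E + \frac{-4 + E^{\frac{3}{2}}}{2 E}}{E \left(4 + E\right)}$)
$- 7 v{\left(-3 \right)} \left(-37\right) = - 7 \frac{-2 + \left(-3\right)^{2} + \frac{\left(-3\right)^{\frac{3}{2}}}{2}}{9 \left(4 - 3\right)} \left(-37\right) = - 7 \frac{-2 + 9 + \frac{\left(-3\right) i \sqrt{3}}{2}}{9 \cdot 1} \left(-37\right) = - 7 \cdot \frac{1}{9} \cdot 1 \left(-2 + 9 - \frac{3 i \sqrt{3}}{2}\right) \left(-37\right) = - 7 \cdot \frac{1}{9} \cdot 1 \left(7 - \frac{3 i \sqrt{3}}{2}\right) \left(-37\right) = - 7 \left(\frac{7}{9} - \frac{i \sqrt{3}}{6}\right) \left(-37\right) = \left(- \frac{49}{9} + \frac{7 i \sqrt{3}}{6}\right) \left(-37\right) = \frac{1813}{9} - \frac{259 i \sqrt{3}}{6}$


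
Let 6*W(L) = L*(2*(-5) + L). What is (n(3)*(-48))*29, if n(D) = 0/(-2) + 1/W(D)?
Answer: 2784/7 ≈ 397.71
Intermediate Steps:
W(L) = L*(-10 + L)/6 (W(L) = (L*(2*(-5) + L))/6 = (L*(-10 + L))/6 = L*(-10 + L)/6)
n(D) = 6/(D*(-10 + D)) (n(D) = 0/(-2) + 1/(D*(-10 + D)/6) = 0*(-1/2) + 1*(6/(D*(-10 + D))) = 0 + 6/(D*(-10 + D)) = 6/(D*(-10 + D)))
(n(3)*(-48))*29 = ((6/(3*(-10 + 3)))*(-48))*29 = ((6*(1/3)/(-7))*(-48))*29 = ((6*(1/3)*(-1/7))*(-48))*29 = -2/7*(-48)*29 = (96/7)*29 = 2784/7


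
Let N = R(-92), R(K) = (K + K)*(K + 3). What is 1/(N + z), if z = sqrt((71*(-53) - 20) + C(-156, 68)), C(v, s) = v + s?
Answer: -I/(-16376*I + 7*sqrt(79)) ≈ 6.1064e-5 - 2.32e-7*I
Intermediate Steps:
C(v, s) = s + v
R(K) = 2*K*(3 + K) (R(K) = (2*K)*(3 + K) = 2*K*(3 + K))
N = 16376 (N = 2*(-92)*(3 - 92) = 2*(-92)*(-89) = 16376)
z = 7*I*sqrt(79) (z = sqrt((71*(-53) - 20) + (68 - 156)) = sqrt((-3763 - 20) - 88) = sqrt(-3783 - 88) = sqrt(-3871) = 7*I*sqrt(79) ≈ 62.217*I)
1/(N + z) = 1/(16376 + 7*I*sqrt(79))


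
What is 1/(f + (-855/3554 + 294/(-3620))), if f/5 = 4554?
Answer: 1608185/36617854953 ≈ 4.3918e-5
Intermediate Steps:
f = 22770 (f = 5*4554 = 22770)
1/(f + (-855/3554 + 294/(-3620))) = 1/(22770 + (-855/3554 + 294/(-3620))) = 1/(22770 + (-855*1/3554 + 294*(-1/3620))) = 1/(22770 + (-855/3554 - 147/1810)) = 1/(22770 - 517497/1608185) = 1/(36617854953/1608185) = 1608185/36617854953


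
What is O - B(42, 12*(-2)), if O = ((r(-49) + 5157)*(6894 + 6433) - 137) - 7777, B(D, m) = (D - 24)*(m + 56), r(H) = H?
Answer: 68065826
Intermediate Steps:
B(D, m) = (-24 + D)*(56 + m)
O = 68066402 (O = ((-49 + 5157)*(6894 + 6433) - 137) - 7777 = (5108*13327 - 137) - 7777 = (68074316 - 137) - 7777 = 68074179 - 7777 = 68066402)
O - B(42, 12*(-2)) = 68066402 - (-1344 - 288*(-2) + 56*42 + 42*(12*(-2))) = 68066402 - (-1344 - 24*(-24) + 2352 + 42*(-24)) = 68066402 - (-1344 + 576 + 2352 - 1008) = 68066402 - 1*576 = 68066402 - 576 = 68065826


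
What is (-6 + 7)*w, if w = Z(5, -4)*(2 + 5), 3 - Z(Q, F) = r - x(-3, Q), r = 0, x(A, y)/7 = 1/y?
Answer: 154/5 ≈ 30.800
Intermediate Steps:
x(A, y) = 7/y
Z(Q, F) = 3 + 7/Q (Z(Q, F) = 3 - (0 - 7/Q) = 3 - (-7)/Q = 3 + 7/Q)
w = 154/5 (w = (3 + 7/5)*(2 + 5) = (3 + 7*(⅕))*7 = (3 + 7/5)*7 = (22/5)*7 = 154/5 ≈ 30.800)
(-6 + 7)*w = (-6 + 7)*(154/5) = 1*(154/5) = 154/5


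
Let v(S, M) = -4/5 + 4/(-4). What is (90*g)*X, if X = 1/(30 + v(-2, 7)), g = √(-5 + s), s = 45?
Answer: 300*√10/47 ≈ 20.185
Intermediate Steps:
v(S, M) = -9/5 (v(S, M) = -4*⅕ + 4*(-¼) = -⅘ - 1 = -9/5)
g = 2*√10 (g = √(-5 + 45) = √40 = 2*√10 ≈ 6.3246)
X = 5/141 (X = 1/(30 - 9/5) = 1/(141/5) = 5/141 ≈ 0.035461)
(90*g)*X = (90*(2*√10))*(5/141) = (180*√10)*(5/141) = 300*√10/47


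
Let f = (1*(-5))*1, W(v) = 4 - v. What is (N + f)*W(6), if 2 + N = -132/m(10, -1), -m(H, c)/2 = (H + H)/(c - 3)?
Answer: 202/5 ≈ 40.400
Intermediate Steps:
f = -5 (f = -5*1 = -5)
m(H, c) = -4*H/(-3 + c) (m(H, c) = -2*(H + H)/(c - 3) = -2*2*H/(-3 + c) = -4*H/(-3 + c))
N = -76/5 (N = -2 - 132/((-4*10/(-3 - 1))) = -2 - 132/((-4*10/(-4))) = -2 - 132/((-4*10*(-¼))) = -2 - 132/10 = -2 - 132*⅒ = -2 - 66/5 = -76/5 ≈ -15.200)
(N + f)*W(6) = (-76/5 - 5)*(4 - 1*6) = -101*(4 - 6)/5 = -101/5*(-2) = 202/5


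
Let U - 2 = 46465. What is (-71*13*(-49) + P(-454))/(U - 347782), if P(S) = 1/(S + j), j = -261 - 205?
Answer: -41608839/277209800 ≈ -0.15010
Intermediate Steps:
U = 46467 (U = 2 + 46465 = 46467)
j = -466
P(S) = 1/(-466 + S) (P(S) = 1/(S - 466) = 1/(-466 + S))
(-71*13*(-49) + P(-454))/(U - 347782) = (-71*13*(-49) + 1/(-466 - 454))/(46467 - 347782) = (-923*(-49) + 1/(-920))/(-301315) = (45227 - 1/920)*(-1/301315) = (41608839/920)*(-1/301315) = -41608839/277209800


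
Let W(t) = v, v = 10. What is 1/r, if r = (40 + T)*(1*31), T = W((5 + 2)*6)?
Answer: 1/1550 ≈ 0.00064516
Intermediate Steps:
W(t) = 10
T = 10
r = 1550 (r = (40 + 10)*(1*31) = 50*31 = 1550)
1/r = 1/1550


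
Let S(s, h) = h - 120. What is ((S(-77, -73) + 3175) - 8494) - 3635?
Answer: -9147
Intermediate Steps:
S(s, h) = -120 + h
((S(-77, -73) + 3175) - 8494) - 3635 = (((-120 - 73) + 3175) - 8494) - 3635 = ((-193 + 3175) - 8494) - 3635 = (2982 - 8494) - 3635 = -5512 - 3635 = -9147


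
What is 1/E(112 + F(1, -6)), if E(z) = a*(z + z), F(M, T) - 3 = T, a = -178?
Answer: -1/38804 ≈ -2.5771e-5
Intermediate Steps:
F(M, T) = 3 + T
E(z) = -356*z (E(z) = -178*(z + z) = -356*z)
1/E(112 + F(1, -6)) = 1/(-356*(112 + (3 - 6))) = 1/(-356*(112 - 3)) = 1/(-356*109) = 1/(-38804) = -1/38804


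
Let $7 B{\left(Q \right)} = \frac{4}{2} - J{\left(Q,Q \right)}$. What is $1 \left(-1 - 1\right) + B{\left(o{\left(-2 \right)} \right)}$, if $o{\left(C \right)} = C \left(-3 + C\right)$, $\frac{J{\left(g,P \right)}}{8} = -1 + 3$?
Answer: $-4$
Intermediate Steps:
$J{\left(g,P \right)} = 16$ ($J{\left(g,P \right)} = 8 \left(-1 + 3\right) = 8 \cdot 2 = 16$)
$B{\left(Q \right)} = -2$ ($B{\left(Q \right)} = \frac{\frac{4}{2} - 16}{7} = \frac{4 \cdot \frac{1}{2} - 16}{7} = \frac{2 - 16}{7} = \frac{1}{7} \left(-14\right) = -2$)
$1 \left(-1 - 1\right) + B{\left(o{\left(-2 \right)} \right)} = 1 \left(-1 - 1\right) - 2 = 1 \left(-2\right) - 2 = -2 - 2 = -4$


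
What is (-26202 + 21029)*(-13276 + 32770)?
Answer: -100842462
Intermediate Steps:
(-26202 + 21029)*(-13276 + 32770) = -5173*19494 = -100842462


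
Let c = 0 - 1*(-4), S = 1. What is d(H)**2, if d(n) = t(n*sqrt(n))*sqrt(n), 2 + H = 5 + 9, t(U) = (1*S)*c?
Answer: 192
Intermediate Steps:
c = 4 (c = 0 + 4 = 4)
t(U) = 4 (t(U) = (1*1)*4 = 1*4 = 4)
H = 12 (H = -2 + (5 + 9) = -2 + 14 = 12)
d(n) = 4*sqrt(n)
d(H)**2 = (4*sqrt(12))**2 = (4*(2*sqrt(3)))**2 = (8*sqrt(3))**2 = 192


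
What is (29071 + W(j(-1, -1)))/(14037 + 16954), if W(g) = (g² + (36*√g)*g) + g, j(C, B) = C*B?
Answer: 29109/30991 ≈ 0.93927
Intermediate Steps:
j(C, B) = B*C
W(g) = g + g² + 36*g^(3/2) (W(g) = (g² + 36*g^(3/2)) + g = g + g² + 36*g^(3/2))
(29071 + W(j(-1, -1)))/(14037 + 16954) = (29071 + (-1*(-1) + (-1*(-1))² + 36*(-1*(-1))^(3/2)))/(14037 + 16954) = (29071 + (1 + 1² + 36*1^(3/2)))/30991 = (29071 + (1 + 1 + 36*1))*(1/30991) = (29071 + (1 + 1 + 36))*(1/30991) = (29071 + 38)*(1/30991) = 29109*(1/30991) = 29109/30991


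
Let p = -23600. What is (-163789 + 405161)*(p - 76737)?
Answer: -24218542364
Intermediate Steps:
(-163789 + 405161)*(p - 76737) = (-163789 + 405161)*(-23600 - 76737) = 241372*(-100337) = -24218542364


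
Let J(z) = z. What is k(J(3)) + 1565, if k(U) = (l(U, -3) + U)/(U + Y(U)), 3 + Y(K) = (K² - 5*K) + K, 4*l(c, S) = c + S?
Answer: 1564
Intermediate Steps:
l(c, S) = S/4 + c/4 (l(c, S) = (c + S)/4 = (S + c)/4 = S/4 + c/4)
Y(K) = -3 + K² - 4*K (Y(K) = -3 + ((K² - 5*K) + K) = -3 + (K² - 4*K) = -3 + K² - 4*K)
k(U) = (-¾ + 5*U/4)/(-3 + U² - 3*U) (k(U) = (((¼)*(-3) + U/4) + U)/(U + (-3 + U² - 4*U)) = ((-¾ + U/4) + U)/(-3 + U² - 3*U) = (-¾ + 5*U/4)/(-3 + U² - 3*U))
k(J(3)) + 1565 = (3 - 5*3)/(4*(3 - 1*3² + 3*3)) + 1565 = (3 - 15)/(4*(3 - 1*9 + 9)) + 1565 = (¼)*(-12)/(3 - 9 + 9) + 1565 = (¼)*(-12)/3 + 1565 = (¼)*(⅓)*(-12) + 1565 = -1 + 1565 = 1564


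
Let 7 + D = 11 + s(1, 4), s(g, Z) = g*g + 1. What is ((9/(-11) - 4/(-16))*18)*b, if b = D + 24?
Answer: -3375/11 ≈ -306.82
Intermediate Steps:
s(g, Z) = 1 + g² (s(g, Z) = g² + 1 = 1 + g²)
D = 6 (D = -7 + (11 + (1 + 1²)) = -7 + (11 + (1 + 1)) = -7 + (11 + 2) = -7 + 13 = 6)
b = 30 (b = 6 + 24 = 30)
((9/(-11) - 4/(-16))*18)*b = ((9/(-11) - 4/(-16))*18)*30 = ((9*(-1/11) - 4*(-1/16))*18)*30 = ((-9/11 + ¼)*18)*30 = -25/44*18*30 = -225/22*30 = -3375/11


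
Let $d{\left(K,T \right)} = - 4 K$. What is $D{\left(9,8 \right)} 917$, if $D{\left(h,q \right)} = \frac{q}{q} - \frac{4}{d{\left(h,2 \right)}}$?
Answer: $\frac{9170}{9} \approx 1018.9$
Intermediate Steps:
$D{\left(h,q \right)} = 1 + \frac{1}{h}$ ($D{\left(h,q \right)} = \frac{q}{q} - \frac{4}{\left(-4\right) h} = 1 - 4 \left(- \frac{1}{4 h}\right) = 1 + \frac{1}{h}$)
$D{\left(9,8 \right)} 917 = \frac{1 + 9}{9} \cdot 917 = \frac{1}{9} \cdot 10 \cdot 917 = \frac{10}{9} \cdot 917 = \frac{9170}{9}$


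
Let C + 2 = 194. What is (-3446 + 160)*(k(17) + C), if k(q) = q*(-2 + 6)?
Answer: -854360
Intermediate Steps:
C = 192 (C = -2 + 194 = 192)
k(q) = 4*q (k(q) = q*4 = 4*q)
(-3446 + 160)*(k(17) + C) = (-3446 + 160)*(4*17 + 192) = -3286*(68 + 192) = -3286*260 = -854360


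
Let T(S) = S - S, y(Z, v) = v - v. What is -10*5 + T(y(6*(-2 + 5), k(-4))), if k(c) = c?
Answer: -50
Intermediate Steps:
y(Z, v) = 0
T(S) = 0
-10*5 + T(y(6*(-2 + 5), k(-4))) = -10*5 + 0 = -50 + 0 = -50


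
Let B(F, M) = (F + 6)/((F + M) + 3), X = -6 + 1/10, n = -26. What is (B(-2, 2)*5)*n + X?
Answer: -5377/30 ≈ -179.23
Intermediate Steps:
X = -59/10 (X = -6 + 1/10 = -59/10 ≈ -5.9000)
B(F, M) = (6 + F)/(3 + F + M)
(B(-2, 2)*5)*n + X = (((6 - 2)/(3 - 2 + 2))*5)*(-26) - 59/10 = ((4/3)*5)*(-26) - 59/10 = (20/3)*(-26) - 59/10 = -520/3 - 59/10 = -5377/30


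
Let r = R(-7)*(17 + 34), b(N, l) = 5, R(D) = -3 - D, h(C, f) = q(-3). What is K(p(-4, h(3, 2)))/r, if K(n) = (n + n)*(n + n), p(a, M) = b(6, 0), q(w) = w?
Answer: 25/51 ≈ 0.49020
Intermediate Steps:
h(C, f) = -3
p(a, M) = 5
K(n) = 4*n² (K(n) = (2*n)*(2*n) = 4*n²)
r = 204 (r = (-3 - 1*(-7))*(17 + 34) = (-3 + 7)*51 = 4*51 = 204)
K(p(-4, h(3, 2)))/r = (4*5²)/204 = (4*25)*(1/204) = 100*(1/204) = 25/51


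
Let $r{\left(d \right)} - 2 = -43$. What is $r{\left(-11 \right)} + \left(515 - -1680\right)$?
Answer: $2154$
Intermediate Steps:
$r{\left(d \right)} = -41$ ($r{\left(d \right)} = 2 - 43 = -41$)
$r{\left(-11 \right)} + \left(515 - -1680\right) = -41 + \left(515 - -1680\right) = -41 + \left(515 + 1680\right) = -41 + 2195 = 2154$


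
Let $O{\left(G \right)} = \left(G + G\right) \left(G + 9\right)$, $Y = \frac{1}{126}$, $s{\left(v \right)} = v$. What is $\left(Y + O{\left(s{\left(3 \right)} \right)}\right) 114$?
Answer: $\frac{172387}{21} \approx 8208.9$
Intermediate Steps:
$Y = \frac{1}{126} \approx 0.0079365$
$O{\left(G \right)} = 2 G \left(9 + G\right)$
$\left(Y + O{\left(s{\left(3 \right)} \right)}\right) 114 = \left(\frac{1}{126} + 2 \cdot 3 \left(9 + 3\right)\right) 114 = \left(\frac{1}{126} + 2 \cdot 3 \cdot 12\right) 114 = \left(\frac{1}{126} + 72\right) 114 = \frac{9073}{126} \cdot 114 = \frac{172387}{21}$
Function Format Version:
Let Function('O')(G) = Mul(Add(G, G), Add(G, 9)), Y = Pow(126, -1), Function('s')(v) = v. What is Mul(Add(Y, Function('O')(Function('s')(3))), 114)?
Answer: Rational(172387, 21) ≈ 8208.9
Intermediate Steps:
Y = Rational(1, 126) ≈ 0.0079365
Function('O')(G) = Mul(2, G, Add(9, G)) (Function('O')(G) = Mul(Mul(2, G), Add(9, G)) = Mul(2, G, Add(9, G)))
Mul(Add(Y, Function('O')(Function('s')(3))), 114) = Mul(Add(Rational(1, 126), Mul(2, 3, Add(9, 3))), 114) = Mul(Add(Rational(1, 126), Mul(2, 3, 12)), 114) = Mul(Add(Rational(1, 126), 72), 114) = Mul(Rational(9073, 126), 114) = Rational(172387, 21)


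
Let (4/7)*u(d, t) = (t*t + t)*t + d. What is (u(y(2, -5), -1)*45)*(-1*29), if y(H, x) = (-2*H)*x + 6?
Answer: -118755/2 ≈ -59378.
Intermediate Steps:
y(H, x) = 6 - 2*H*x (y(H, x) = -2*H*x + 6 = 6 - 2*H*x)
u(d, t) = 7*d/4 + 7*t*(t + t**2)/4 (u(d, t) = 7*((t*t + t)*t + d)/4 = 7*((t**2 + t)*t + d)/4 = 7*((t + t**2)*t + d)/4 = 7*(t*(t + t**2) + d)/4 = 7*(d + t*(t + t**2))/4 = 7*d/4 + 7*t*(t + t**2)/4)
(u(y(2, -5), -1)*45)*(-1*29) = ((7*(6 - 2*2*(-5))/4 + (7/4)*(-1)**2 + (7/4)*(-1)**3)*45)*(-1*29) = ((7*(6 + 20)/4 + (7/4)*1 + (7/4)*(-1))*45)*(-29) = (((7/4)*26 + 7/4 - 7/4)*45)*(-29) = ((91/2 + 7/4 - 7/4)*45)*(-29) = ((91/2)*45)*(-29) = (4095/2)*(-29) = -118755/2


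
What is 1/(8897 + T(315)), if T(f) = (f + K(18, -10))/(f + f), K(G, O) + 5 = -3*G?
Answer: 315/2802683 ≈ 0.00011239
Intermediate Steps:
K(G, O) = -5 - 3*G
T(f) = (-59 + f)/(2*f) (T(f) = (f + (-5 - 3*18))/(f + f) = (f + (-5 - 54))/((2*f)) = (f - 59)*(1/(2*f)) = (-59 + f)*(1/(2*f)) = (-59 + f)/(2*f))
1/(8897 + T(315)) = 1/(8897 + (1/2)*(-59 + 315)/315) = 1/(8897 + (1/2)*(1/315)*256) = 1/(8897 + 128/315) = 1/(2802683/315) = 315/2802683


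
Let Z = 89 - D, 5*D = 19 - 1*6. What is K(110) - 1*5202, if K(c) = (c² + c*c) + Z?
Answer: 95422/5 ≈ 19084.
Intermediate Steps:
D = 13/5 (D = (19 - 1*6)/5 = (19 - 6)/5 = (⅕)*13 = 13/5 ≈ 2.6000)
Z = 432/5 (Z = 89 - 1*13/5 = 89 - 13/5 = 432/5 ≈ 86.400)
K(c) = 432/5 + 2*c² (K(c) = (c² + c*c) + 432/5 = (c² + c²) + 432/5 = 2*c² + 432/5 = 432/5 + 2*c²)
K(110) - 1*5202 = (432/5 + 2*110²) - 1*5202 = (432/5 + 2*12100) - 5202 = (432/5 + 24200) - 5202 = 121432/5 - 5202 = 95422/5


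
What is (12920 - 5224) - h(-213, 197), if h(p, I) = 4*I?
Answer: 6908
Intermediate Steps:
(12920 - 5224) - h(-213, 197) = (12920 - 5224) - 4*197 = 7696 - 1*788 = 7696 - 788 = 6908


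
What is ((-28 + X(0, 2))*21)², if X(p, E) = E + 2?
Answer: 254016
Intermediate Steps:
X(p, E) = 2 + E
((-28 + X(0, 2))*21)² = ((-28 + (2 + 2))*21)² = ((-28 + 4)*21)² = (-24*21)² = (-504)² = 254016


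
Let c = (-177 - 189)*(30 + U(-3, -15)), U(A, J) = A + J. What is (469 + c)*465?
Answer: -1824195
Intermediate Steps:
c = -4392 (c = (-177 - 189)*(30 + (-3 - 15)) = -366*(30 - 18) = -366*12 = -4392)
(469 + c)*465 = (469 - 4392)*465 = -3923*465 = -1824195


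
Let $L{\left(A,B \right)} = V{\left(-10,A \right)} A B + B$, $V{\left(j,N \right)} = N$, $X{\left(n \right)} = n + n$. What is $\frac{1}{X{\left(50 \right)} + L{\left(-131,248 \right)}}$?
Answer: $\frac{1}{4256276} \approx 2.3495 \cdot 10^{-7}$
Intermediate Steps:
$X{\left(n \right)} = 2 n$
$L{\left(A,B \right)} = B + B A^{2}$ ($L{\left(A,B \right)} = A A B + B = A^{2} B + B = B A^{2} + B = B + B A^{2}$)
$\frac{1}{X{\left(50 \right)} + L{\left(-131,248 \right)}} = \frac{1}{2 \cdot 50 + 248 \left(1 + \left(-131\right)^{2}\right)} = \frac{1}{100 + 248 \left(1 + 17161\right)} = \frac{1}{100 + 248 \cdot 17162} = \frac{1}{100 + 4256176} = \frac{1}{4256276}$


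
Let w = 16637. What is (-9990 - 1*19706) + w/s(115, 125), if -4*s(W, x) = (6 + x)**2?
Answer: -3890684/131 ≈ -29700.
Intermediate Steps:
s(W, x) = -(6 + x)**2/4
(-9990 - 1*19706) + w/s(115, 125) = (-9990 - 1*19706) + 16637/((-(6 + 125)**2/4)) = (-9990 - 19706) + 16637/((-1/4*131**2)) = -29696 + 16637/((-1/4*17161)) = -29696 + 16637/(-17161/4) = -29696 + 16637*(-4/17161) = -29696 - 508/131 = -3890684/131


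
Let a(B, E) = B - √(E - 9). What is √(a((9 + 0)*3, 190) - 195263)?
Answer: √(-195236 - √181) ≈ 441.87*I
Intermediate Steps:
a(B, E) = B - √(-9 + E)
√(a((9 + 0)*3, 190) - 195263) = √(((9 + 0)*3 - √(-9 + 190)) - 195263) = √((9*3 - √181) - 195263) = √((27 - √181) - 195263) = √(-195236 - √181)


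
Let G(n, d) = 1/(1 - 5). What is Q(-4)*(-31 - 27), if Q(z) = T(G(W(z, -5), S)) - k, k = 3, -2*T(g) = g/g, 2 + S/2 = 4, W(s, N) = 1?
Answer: 203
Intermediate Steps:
S = 4 (S = -4 + 2*4 = -4 + 8 = 4)
G(n, d) = -1/4 (G(n, d) = 1/(-4) = -1/4)
T(g) = -1/2 (T(g) = -g/(2*g) = -1/2*1 = -1/2)
Q(z) = -7/2 (Q(z) = -1/2 - 1*3 = -1/2 - 3 = -7/2)
Q(-4)*(-31 - 27) = -7*(-31 - 27)/2 = -7/2*(-58) = 203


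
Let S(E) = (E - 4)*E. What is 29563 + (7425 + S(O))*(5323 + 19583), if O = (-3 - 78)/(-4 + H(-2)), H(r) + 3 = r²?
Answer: 200423239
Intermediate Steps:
H(r) = -3 + r²
O = 27 (O = (-3 - 78)/(-4 + (-3 + (-2)²)) = -81/(-4 + (-3 + 4)) = -81/(-4 + 1) = -81/(-3) = -81*(-⅓) = 27)
S(E) = E*(-4 + E) (S(E) = (-4 + E)*E = E*(-4 + E))
29563 + (7425 + S(O))*(5323 + 19583) = 29563 + (7425 + 27*(-4 + 27))*(5323 + 19583) = 29563 + (7425 + 27*23)*24906 = 29563 + (7425 + 621)*24906 = 29563 + 8046*24906 = 29563 + 200393676 = 200423239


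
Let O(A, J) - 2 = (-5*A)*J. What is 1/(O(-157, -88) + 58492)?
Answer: -1/10586 ≈ -9.4464e-5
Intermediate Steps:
O(A, J) = 2 - 5*A*J (O(A, J) = 2 + (-5*A)*J = 2 - 5*A*J)
1/(O(-157, -88) + 58492) = 1/((2 - 5*(-157)*(-88)) + 58492) = 1/((2 - 69080) + 58492) = 1/(-69078 + 58492) = 1/(-10586) = -1/10586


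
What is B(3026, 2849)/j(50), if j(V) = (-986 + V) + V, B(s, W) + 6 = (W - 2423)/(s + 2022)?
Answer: 14931/2236264 ≈ 0.0066768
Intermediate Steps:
B(s, W) = -6 + (-2423 + W)/(2022 + s) (B(s, W) = -6 + (W - 2423)/(s + 2022) = -6 + (-2423 + W)/(2022 + s))
j(V) = -986 + 2*V
B(3026, 2849)/j(50) = ((-14555 + 2849 - 6*3026)/(2022 + 3026))/(-986 + 2*50) = ((-14555 + 2849 - 18156)/5048)/(-986 + 100) = ((1/5048)*(-29862))/(-886) = -14931/2524*(-1/886) = 14931/2236264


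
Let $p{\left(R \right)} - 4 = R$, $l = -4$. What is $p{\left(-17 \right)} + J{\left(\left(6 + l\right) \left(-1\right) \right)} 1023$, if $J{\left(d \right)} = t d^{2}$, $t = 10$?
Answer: $40907$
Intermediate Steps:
$p{\left(R \right)} = 4 + R$
$J{\left(d \right)} = 10 d^{2}$
$p{\left(-17 \right)} + J{\left(\left(6 + l\right) \left(-1\right) \right)} 1023 = \left(4 - 17\right) + 10 \left(\left(6 - 4\right) \left(-1\right)\right)^{2} \cdot 1023 = -13 + 10 \left(2 \left(-1\right)\right)^{2} \cdot 1023 = -13 + 10 \left(-2\right)^{2} \cdot 1023 = -13 + 10 \cdot 4 \cdot 1023 = -13 + 40 \cdot 1023 = -13 + 40920 = 40907$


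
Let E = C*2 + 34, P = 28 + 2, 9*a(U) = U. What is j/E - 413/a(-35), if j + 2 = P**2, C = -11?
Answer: 5431/30 ≈ 181.03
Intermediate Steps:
a(U) = U/9
P = 30
E = 12 (E = -11*2 + 34 = -22 + 34 = 12)
j = 898 (j = -2 + 30**2 = -2 + 900 = 898)
j/E - 413/a(-35) = 898/12 - 413/((1/9)*(-35)) = 898*(1/12) - 413/(-35/9) = 449/6 - 413*(-9/35) = 449/6 + 531/5 = 5431/30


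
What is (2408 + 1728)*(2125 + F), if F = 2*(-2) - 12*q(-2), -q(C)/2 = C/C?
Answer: 8871720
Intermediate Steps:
q(C) = -2 (q(C) = -2*C/C = -2*1 = -2)
F = 20 (F = 2*(-2) - 12*(-2) = -4 + 24 = 20)
(2408 + 1728)*(2125 + F) = (2408 + 1728)*(2125 + 20) = 4136*2145 = 8871720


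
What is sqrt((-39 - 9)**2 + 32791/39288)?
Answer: 7*sqrt(18151124754)/19644 ≈ 48.009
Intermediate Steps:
sqrt((-39 - 9)**2 + 32791/39288) = sqrt((-48)**2 + 32791*(1/39288)) = sqrt(2304 + 32791/39288) = sqrt(90552343/39288) = 7*sqrt(18151124754)/19644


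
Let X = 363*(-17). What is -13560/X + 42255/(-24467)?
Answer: 23672305/50328619 ≈ 0.47035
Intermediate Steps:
X = -6171
-13560/X + 42255/(-24467) = -13560/(-6171) + 42255/(-24467) = -13560*(-1/6171) + 42255*(-1/24467) = 4520/2057 - 42255/24467 = 23672305/50328619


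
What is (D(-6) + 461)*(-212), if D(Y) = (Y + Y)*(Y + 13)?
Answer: -79924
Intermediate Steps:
D(Y) = 2*Y*(13 + Y) (D(Y) = (2*Y)*(13 + Y) = 2*Y*(13 + Y))
(D(-6) + 461)*(-212) = (2*(-6)*(13 - 6) + 461)*(-212) = (2*(-6)*7 + 461)*(-212) = (-84 + 461)*(-212) = 377*(-212) = -79924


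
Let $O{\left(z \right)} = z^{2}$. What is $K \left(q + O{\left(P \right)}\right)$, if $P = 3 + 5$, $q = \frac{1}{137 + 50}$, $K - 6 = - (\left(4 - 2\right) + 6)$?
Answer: $- \frac{23938}{187} \approx -128.01$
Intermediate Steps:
$K = -2$ ($K = 6 - \left(\left(4 - 2\right) + 6\right) = 6 - \left(2 + 6\right) = 6 - 8 = -2$)
$q = \frac{1}{187} \approx 0.0053476$
$P = 8$
$K \left(q + O{\left(P \right)}\right) = - 2 \left(\frac{1}{187} + 8^{2}\right) = - 2 \left(\frac{1}{187} + 64\right) = \left(-2\right) \frac{11969}{187} = - \frac{23938}{187}$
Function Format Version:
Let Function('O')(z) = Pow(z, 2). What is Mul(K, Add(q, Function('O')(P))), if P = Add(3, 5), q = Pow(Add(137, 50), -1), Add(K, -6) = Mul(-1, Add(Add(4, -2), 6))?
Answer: Rational(-23938, 187) ≈ -128.01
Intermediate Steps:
K = -2 (K = Add(6, Mul(-1, Add(Add(4, -2), 6))) = Add(6, Mul(-1, Add(2, 6))) = Add(6, Mul(-1, 8)) = Add(6, -8) = -2)
q = Rational(1, 187) (q = Pow(187, -1) = Rational(1, 187) ≈ 0.0053476)
P = 8
Mul(K, Add(q, Function('O')(P))) = Mul(-2, Add(Rational(1, 187), Pow(8, 2))) = Mul(-2, Add(Rational(1, 187), 64)) = Mul(-2, Rational(11969, 187)) = Rational(-23938, 187)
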